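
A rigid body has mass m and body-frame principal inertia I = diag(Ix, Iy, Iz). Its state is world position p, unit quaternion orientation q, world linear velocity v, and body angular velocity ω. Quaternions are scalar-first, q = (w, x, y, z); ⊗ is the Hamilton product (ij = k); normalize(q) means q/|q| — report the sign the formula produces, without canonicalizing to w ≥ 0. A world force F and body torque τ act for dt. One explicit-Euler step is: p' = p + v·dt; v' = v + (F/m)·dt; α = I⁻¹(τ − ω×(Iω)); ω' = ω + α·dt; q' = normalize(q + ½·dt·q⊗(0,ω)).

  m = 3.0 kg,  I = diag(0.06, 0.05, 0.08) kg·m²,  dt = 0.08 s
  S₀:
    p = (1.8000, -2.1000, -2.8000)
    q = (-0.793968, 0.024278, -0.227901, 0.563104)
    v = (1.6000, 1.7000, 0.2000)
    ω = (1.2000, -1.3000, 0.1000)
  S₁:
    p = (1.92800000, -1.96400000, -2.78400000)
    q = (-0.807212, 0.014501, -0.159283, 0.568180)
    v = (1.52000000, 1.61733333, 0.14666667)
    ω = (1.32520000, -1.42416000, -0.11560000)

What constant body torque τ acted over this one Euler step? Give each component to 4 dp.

ω₁ − ω₀ = (0.12520000, -0.12416000, -0.21560000)
I·α + gyro = (0.0900, -0.0800, -0.2000)

τ = (0.0900, -0.0800, -0.2000)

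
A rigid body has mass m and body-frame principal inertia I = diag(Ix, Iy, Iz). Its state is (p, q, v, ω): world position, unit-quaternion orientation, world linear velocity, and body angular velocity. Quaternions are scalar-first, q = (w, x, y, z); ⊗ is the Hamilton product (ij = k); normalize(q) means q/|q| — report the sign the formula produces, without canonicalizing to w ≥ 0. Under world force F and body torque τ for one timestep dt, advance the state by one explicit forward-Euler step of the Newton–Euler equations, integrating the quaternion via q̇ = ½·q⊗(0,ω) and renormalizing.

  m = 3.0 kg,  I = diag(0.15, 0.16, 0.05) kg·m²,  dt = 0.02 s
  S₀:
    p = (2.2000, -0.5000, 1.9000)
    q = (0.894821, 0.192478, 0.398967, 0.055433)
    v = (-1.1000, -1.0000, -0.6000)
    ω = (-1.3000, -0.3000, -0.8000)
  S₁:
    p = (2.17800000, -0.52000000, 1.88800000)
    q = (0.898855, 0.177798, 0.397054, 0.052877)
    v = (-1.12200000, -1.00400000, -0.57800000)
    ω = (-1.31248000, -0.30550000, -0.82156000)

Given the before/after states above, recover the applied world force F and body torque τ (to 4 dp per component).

Δω = ω₁−ω₀ = (-0.01248000, -0.00550000, -0.02156000)
applied torque τ = (-0.1200, 0.0600, -0.0500)
Δv = v₁−v₀ = (-0.02200000, -0.00400000, 0.02200000)
m·(v₁−v₀)/dt = (-3.3000, -0.6000, 3.3000)

F = (-3.3000, -0.6000, 3.3000)
τ = (-0.1200, 0.0600, -0.0500)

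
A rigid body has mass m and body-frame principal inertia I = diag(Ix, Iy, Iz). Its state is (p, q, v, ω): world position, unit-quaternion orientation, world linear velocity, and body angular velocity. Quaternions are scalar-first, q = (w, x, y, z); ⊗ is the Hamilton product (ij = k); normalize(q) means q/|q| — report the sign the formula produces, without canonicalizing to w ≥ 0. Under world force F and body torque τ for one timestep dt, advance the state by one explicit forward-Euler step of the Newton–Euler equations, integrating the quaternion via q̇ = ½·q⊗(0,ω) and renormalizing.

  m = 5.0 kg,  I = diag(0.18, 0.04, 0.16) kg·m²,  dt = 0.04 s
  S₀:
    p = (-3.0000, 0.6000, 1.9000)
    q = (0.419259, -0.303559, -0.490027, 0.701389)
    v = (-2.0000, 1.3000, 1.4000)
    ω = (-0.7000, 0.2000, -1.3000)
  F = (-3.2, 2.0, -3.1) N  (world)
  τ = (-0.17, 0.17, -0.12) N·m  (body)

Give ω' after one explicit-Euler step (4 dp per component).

(τ − ω×Iω)/I = (-0.7711, 3.7950, -0.8725)
new body rate ω' = (-0.7308, 0.3518, -1.3349)

ω' = (-0.7308, 0.3518, -1.3349)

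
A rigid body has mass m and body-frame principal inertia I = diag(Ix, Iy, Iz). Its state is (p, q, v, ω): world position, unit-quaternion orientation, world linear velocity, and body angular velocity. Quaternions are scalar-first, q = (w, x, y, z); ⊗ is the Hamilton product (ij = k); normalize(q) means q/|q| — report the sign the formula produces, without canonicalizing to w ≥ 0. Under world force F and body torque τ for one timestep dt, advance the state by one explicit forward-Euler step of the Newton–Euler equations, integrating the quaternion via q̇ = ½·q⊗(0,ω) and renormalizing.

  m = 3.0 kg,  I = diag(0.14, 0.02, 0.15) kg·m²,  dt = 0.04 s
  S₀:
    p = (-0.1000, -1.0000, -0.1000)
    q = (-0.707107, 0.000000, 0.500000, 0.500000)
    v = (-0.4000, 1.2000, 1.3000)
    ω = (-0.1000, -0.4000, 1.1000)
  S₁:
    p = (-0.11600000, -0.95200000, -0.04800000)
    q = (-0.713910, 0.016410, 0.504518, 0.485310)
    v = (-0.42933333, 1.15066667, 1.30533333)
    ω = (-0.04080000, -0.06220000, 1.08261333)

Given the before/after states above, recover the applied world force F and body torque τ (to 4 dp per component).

rate change Δω = (0.05920000, 0.33780000, -0.01738667)
ω₀×(Iω₀) = (-0.0572, 0.0011, -0.0048)
I·α + gyro = (0.1500, 0.1700, -0.0700)
Δv = v₁−v₀ = (-0.02933333, -0.04933333, 0.00533333)
F = m·Δv/dt = (-2.2000, -3.7000, 0.4000)

F = (-2.2000, -3.7000, 0.4000)
τ = (0.1500, 0.1700, -0.0700)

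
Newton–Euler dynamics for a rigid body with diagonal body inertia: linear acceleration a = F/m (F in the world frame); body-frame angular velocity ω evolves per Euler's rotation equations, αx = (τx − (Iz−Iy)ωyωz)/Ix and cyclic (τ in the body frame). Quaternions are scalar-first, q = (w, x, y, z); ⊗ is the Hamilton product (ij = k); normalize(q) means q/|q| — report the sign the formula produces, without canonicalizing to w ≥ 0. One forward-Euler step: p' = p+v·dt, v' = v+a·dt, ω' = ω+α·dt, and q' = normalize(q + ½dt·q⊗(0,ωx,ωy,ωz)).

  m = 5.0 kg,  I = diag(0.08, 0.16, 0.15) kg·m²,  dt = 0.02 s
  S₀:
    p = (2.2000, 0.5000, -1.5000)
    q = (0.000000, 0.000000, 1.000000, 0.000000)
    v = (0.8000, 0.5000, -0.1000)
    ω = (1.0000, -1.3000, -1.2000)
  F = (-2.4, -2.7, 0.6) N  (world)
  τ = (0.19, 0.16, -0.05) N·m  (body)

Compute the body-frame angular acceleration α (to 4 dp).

ω×(Iω) gyroscopic = (-0.0156, 0.0840, -0.1040)
angular accel α = (2.5700, 0.4750, 0.3600)

α = (2.5700, 0.4750, 0.3600)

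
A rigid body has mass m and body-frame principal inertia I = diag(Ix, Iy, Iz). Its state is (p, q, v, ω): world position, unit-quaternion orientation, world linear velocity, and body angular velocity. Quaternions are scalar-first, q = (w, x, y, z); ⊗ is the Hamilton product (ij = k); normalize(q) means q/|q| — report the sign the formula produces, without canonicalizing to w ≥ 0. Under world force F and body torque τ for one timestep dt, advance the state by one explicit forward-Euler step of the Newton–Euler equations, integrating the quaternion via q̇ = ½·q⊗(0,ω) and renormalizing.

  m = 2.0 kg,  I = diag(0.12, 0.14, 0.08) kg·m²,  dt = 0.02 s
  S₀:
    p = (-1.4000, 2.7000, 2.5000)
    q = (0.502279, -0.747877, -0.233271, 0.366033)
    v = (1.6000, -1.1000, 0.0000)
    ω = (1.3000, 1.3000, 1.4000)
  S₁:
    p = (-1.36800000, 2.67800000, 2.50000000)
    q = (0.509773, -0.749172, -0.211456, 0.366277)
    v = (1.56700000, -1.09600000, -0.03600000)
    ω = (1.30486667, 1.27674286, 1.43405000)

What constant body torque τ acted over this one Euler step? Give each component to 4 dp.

τ = (-0.0800, -0.0900, 0.1700)

rate change Δω = (0.00486667, -0.02325714, 0.03405000)
precession coupling = (-0.1092, 0.0728, 0.0338)
I·α + gyro = (-0.0800, -0.0900, 0.1700)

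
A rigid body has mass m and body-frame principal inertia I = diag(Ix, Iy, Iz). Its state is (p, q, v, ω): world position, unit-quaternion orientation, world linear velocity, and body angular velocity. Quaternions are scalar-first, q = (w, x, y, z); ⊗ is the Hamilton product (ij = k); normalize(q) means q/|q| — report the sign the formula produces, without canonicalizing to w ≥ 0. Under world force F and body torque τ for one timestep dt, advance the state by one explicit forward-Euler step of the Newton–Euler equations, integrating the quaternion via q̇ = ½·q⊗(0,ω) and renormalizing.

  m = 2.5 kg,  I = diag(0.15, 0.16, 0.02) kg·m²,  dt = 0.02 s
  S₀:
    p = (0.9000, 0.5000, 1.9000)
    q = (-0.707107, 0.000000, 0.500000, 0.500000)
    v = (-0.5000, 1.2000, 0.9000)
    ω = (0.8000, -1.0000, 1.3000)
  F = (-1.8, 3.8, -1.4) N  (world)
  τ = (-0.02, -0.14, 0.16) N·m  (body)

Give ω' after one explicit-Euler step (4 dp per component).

α = I⁻¹(τ − ω×Iω) = (-1.3467, -1.7200, 8.4000)
ω' = ω + α·dt = (0.7731, -1.0344, 1.4680)

ω' = (0.7731, -1.0344, 1.4680)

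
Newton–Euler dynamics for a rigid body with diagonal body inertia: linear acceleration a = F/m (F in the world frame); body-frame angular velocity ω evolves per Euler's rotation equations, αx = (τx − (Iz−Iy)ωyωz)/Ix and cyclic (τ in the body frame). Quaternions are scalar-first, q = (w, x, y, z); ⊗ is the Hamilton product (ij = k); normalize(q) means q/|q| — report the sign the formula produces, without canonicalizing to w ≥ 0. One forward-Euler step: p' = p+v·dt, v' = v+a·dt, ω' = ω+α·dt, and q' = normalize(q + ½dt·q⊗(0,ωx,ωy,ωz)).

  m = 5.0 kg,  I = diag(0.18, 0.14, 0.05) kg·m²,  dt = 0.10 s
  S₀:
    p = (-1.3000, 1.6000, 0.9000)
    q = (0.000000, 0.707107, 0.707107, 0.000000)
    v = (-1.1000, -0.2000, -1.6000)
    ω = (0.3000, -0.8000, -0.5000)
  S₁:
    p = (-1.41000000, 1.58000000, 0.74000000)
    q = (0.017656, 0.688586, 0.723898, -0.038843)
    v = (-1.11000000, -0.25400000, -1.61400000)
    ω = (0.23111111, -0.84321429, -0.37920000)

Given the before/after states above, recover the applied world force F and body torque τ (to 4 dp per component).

Δω = ω₁−ω₀ = (-0.06888889, -0.04321429, 0.12080000)
I·α + gyro = (-0.1600, -0.0800, 0.0700)
velocity change Δv = (-0.01000000, -0.05400000, -0.01400000)
m·(v₁−v₀)/dt = (-0.5000, -2.7000, -0.7000)

F = (-0.5000, -2.7000, -0.7000)
τ = (-0.1600, -0.0800, 0.0700)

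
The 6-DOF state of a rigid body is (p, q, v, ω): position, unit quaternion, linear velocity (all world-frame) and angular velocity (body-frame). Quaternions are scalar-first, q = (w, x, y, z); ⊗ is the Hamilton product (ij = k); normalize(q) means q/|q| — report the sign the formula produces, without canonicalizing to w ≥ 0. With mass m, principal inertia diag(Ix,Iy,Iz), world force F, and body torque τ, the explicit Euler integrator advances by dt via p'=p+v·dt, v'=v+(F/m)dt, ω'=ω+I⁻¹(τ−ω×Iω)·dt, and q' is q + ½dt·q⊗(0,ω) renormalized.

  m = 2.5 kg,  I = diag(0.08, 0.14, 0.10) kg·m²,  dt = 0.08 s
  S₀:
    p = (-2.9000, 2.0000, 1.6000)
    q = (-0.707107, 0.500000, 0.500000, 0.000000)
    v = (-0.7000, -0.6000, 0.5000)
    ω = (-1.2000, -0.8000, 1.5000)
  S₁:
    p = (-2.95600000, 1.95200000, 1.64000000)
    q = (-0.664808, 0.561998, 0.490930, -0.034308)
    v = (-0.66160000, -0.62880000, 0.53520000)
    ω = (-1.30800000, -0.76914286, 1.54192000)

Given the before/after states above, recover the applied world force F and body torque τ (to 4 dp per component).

v₁ − v₀ = (0.03840000, -0.02880000, 0.03520000)
m·(v₁−v₀)/dt = (1.2000, -0.9000, 1.1000)
rate change Δω = (-0.10800000, 0.03085714, 0.04192000)
gyro term ω₀×Iω₀ = (0.0480, 0.0360, 0.0576)
I·α + gyro = (-0.0600, 0.0900, 0.1100)

F = (1.2000, -0.9000, 1.1000)
τ = (-0.0600, 0.0900, 0.1100)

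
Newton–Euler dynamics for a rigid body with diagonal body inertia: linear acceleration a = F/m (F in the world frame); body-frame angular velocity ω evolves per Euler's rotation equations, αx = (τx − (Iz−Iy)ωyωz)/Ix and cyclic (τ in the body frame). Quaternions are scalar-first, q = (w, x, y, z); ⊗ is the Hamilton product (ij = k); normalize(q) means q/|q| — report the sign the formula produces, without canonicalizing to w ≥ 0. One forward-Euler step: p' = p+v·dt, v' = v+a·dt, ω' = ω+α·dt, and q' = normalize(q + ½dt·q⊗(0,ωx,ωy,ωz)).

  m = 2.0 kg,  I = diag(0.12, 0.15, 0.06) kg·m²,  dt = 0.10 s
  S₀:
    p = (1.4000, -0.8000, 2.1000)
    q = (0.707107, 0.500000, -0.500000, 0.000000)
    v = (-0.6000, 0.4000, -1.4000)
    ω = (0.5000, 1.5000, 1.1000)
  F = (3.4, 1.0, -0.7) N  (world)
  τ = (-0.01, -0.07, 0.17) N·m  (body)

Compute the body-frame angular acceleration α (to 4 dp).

ω×(Iω) gyroscopic = (-0.1485, 0.0330, 0.0225)
α = I⁻¹(τ − ω×Iω) = (1.1542, -0.6867, 2.4583)

α = (1.1542, -0.6867, 2.4583)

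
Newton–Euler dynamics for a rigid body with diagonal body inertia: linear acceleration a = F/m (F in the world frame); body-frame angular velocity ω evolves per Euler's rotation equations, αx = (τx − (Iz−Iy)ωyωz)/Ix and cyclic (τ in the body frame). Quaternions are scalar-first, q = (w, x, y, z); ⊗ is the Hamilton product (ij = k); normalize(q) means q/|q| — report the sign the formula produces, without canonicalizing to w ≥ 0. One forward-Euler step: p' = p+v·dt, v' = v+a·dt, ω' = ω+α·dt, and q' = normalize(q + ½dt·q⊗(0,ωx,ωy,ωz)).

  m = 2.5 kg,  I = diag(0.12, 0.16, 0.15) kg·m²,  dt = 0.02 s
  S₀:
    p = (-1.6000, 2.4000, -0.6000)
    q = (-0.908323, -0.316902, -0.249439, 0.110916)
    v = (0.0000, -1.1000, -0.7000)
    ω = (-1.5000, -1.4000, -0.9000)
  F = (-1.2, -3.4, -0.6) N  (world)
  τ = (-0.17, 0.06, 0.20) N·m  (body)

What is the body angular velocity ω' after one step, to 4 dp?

precession coupling ω×(Iω) = (-0.0126, -0.0405, 0.0840)
angular accel α = (-1.3117, 0.6281, 0.7733)
ω + α·dt = (-1.5262, -1.3874, -0.8845)

ω' = (-1.5262, -1.3874, -0.8845)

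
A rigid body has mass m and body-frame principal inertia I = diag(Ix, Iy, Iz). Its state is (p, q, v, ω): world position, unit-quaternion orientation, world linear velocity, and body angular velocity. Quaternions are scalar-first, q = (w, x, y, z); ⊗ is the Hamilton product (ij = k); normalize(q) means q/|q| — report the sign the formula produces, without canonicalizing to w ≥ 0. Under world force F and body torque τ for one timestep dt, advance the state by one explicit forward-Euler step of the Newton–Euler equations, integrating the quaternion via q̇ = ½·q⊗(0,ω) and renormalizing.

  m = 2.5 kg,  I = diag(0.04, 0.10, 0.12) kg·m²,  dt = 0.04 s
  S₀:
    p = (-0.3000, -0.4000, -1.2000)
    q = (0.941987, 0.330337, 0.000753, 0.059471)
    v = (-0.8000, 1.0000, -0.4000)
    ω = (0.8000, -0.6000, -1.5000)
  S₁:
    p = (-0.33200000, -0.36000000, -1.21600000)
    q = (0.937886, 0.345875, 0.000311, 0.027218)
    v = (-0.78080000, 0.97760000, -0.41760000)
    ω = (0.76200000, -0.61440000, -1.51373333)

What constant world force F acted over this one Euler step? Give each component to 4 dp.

Δv = v₁−v₀ = (0.01920000, -0.02240000, -0.01760000)
F = m·Δv/dt = (1.2000, -1.4000, -1.1000)

F = (1.2000, -1.4000, -1.1000)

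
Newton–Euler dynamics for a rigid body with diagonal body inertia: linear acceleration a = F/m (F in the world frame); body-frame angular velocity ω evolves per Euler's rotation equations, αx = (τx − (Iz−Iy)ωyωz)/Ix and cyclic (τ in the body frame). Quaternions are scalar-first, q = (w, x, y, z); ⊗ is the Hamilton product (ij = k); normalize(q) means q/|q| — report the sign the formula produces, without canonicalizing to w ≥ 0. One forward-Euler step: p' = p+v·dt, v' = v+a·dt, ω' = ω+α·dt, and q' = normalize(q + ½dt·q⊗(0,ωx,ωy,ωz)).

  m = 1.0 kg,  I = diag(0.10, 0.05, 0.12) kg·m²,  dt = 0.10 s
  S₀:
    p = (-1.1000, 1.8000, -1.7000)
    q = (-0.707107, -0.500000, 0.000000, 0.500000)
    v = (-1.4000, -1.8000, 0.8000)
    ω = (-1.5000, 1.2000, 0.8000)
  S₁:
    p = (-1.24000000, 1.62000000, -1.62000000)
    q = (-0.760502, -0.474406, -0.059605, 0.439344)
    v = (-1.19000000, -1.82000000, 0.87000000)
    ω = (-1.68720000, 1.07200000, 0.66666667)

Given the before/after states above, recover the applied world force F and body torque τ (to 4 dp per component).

F = (2.1000, -0.2000, 0.7000)
τ = (-0.1200, -0.0400, -0.0700)

rate change Δω = (-0.18720000, -0.12800000, -0.13333333)
I·α + gyro = (-0.1200, -0.0400, -0.0700)
v₁ − v₀ = (0.21000000, -0.02000000, 0.07000000)
F = m·Δv/dt = (2.1000, -0.2000, 0.7000)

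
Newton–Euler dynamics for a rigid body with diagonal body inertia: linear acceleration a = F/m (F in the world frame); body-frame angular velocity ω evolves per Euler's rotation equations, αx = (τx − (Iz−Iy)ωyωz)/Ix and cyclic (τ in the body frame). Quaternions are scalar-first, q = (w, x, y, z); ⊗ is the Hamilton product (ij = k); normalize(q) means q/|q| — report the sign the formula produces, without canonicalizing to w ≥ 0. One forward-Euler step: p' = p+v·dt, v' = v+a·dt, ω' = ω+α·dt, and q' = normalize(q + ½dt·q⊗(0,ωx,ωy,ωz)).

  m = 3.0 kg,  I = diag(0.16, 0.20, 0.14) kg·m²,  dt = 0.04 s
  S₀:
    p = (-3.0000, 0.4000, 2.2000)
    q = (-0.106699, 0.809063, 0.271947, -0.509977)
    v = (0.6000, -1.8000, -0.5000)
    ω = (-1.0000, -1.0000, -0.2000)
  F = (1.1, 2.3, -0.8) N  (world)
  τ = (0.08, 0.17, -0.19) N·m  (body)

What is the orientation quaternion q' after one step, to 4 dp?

q' = (-0.0871, 0.7996, 0.2874, -0.5201)

q⊗(0,ω) = (0.9790146, -0.4576674, 0.7784886, -0.5157762)
q + ½dt·q⊗(0,ω), renormalized = (-0.0871, 0.7996, 0.2874, -0.5201)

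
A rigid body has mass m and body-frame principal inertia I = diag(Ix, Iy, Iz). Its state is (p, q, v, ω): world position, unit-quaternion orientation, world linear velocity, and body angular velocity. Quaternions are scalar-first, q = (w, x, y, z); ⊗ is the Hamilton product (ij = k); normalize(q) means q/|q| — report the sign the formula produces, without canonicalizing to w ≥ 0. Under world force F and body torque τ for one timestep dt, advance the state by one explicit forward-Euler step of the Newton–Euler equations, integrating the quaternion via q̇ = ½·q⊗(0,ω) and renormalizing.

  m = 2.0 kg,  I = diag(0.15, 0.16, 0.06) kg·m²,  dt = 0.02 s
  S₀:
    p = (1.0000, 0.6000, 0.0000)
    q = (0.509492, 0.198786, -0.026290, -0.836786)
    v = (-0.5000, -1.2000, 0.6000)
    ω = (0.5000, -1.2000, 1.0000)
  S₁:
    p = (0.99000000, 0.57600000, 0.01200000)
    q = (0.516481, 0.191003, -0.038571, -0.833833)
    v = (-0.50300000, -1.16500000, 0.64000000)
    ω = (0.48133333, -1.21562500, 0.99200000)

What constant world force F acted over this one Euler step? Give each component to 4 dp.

Δv = v₁−v₀ = (-0.00300000, 0.03500000, 0.04000000)
m·(v₁−v₀)/dt = (-0.3000, 3.5000, 4.0000)

F = (-0.3000, 3.5000, 4.0000)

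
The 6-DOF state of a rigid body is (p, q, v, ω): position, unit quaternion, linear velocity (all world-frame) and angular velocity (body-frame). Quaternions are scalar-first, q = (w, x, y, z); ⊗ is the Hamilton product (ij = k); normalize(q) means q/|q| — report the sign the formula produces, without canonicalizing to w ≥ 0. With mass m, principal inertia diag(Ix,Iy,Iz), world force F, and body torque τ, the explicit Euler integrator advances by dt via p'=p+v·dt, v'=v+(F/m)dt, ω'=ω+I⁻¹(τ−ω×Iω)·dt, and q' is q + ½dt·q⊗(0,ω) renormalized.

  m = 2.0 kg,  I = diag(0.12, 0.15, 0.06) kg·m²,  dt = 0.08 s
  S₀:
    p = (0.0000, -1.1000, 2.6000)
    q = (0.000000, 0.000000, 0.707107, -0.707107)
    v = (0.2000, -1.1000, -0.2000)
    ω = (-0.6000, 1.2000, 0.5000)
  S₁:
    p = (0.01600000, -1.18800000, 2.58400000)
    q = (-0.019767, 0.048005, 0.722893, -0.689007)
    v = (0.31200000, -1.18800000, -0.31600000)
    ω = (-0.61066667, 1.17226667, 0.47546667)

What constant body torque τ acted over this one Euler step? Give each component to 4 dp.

τ = (-0.0700, -0.0700, -0.0400)

Δω = ω₁−ω₀ = (-0.01066667, -0.02773333, -0.02453333)
gyro term ω₀×Iω₀ = (-0.0540, -0.0180, -0.0216)
τ = I·(Δω/dt) + ω₀×(Iω₀) = (-0.0700, -0.0700, -0.0400)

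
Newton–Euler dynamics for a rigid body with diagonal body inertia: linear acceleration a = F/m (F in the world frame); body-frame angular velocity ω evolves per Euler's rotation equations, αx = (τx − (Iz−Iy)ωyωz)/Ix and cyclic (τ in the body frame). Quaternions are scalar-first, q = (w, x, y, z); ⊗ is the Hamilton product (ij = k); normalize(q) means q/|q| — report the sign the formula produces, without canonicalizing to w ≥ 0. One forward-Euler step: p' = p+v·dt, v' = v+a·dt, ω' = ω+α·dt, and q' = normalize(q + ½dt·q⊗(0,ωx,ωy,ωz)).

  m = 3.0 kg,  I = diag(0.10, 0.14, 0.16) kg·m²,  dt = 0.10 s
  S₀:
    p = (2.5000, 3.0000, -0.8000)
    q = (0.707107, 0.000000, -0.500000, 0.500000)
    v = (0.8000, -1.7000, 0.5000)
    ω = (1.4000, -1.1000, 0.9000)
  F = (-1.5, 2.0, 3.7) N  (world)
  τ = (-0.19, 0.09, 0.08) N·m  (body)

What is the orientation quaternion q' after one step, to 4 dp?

Hamilton product q⊗(0,ω) = (-1.0000000, 1.0899498, -0.0778177, 1.3363963)
q' = normalize(q + ½dt·q⊗(0,ω)) = (0.6539, 0.0542, -0.5014, 0.5640)

q' = (0.6539, 0.0542, -0.5014, 0.5640)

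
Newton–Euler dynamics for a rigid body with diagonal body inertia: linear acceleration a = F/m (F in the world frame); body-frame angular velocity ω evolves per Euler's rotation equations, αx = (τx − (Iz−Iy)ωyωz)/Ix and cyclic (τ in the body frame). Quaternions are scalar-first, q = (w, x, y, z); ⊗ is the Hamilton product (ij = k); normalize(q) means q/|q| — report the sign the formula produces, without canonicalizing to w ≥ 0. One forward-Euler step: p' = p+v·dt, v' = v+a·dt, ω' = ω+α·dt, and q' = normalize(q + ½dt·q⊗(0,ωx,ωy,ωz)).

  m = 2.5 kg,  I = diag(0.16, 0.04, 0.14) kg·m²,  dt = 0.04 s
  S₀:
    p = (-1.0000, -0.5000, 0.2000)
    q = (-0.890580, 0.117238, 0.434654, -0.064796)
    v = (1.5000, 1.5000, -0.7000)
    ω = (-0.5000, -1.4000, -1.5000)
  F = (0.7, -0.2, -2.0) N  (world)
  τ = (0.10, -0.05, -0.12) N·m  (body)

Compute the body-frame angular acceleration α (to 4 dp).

gyro term ω×Iω = (0.2100, 0.0150, -0.0840)
α = I⁻¹(τ − ω×Iω) = (-0.6875, -1.6250, -0.2571)

α = (-0.6875, -1.6250, -0.2571)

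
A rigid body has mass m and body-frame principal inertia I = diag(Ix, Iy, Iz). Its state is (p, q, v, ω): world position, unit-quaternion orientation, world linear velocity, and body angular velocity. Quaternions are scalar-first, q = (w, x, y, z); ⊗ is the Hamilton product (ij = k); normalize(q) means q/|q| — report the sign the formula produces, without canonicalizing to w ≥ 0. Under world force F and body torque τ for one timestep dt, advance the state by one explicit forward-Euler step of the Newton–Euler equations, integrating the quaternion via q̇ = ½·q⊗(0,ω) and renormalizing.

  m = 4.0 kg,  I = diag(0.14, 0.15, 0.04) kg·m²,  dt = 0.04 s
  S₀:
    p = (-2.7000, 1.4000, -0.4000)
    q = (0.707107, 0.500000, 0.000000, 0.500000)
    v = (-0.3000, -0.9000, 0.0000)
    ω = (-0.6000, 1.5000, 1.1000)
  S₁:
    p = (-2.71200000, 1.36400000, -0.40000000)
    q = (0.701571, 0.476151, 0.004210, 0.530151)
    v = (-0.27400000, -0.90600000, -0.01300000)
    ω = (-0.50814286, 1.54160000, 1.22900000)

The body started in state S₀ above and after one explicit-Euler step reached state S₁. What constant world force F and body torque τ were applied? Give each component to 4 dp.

F = (2.6000, -0.6000, -1.3000)
τ = (0.1400, 0.0900, 0.1200)

Δv = v₁−v₀ = (0.02600000, -0.00600000, -0.01300000)
applied force F = (2.6000, -0.6000, -1.3000)
rate change Δω = (0.09185714, 0.04160000, 0.12900000)
I·α + gyro = (0.1400, 0.0900, 0.1200)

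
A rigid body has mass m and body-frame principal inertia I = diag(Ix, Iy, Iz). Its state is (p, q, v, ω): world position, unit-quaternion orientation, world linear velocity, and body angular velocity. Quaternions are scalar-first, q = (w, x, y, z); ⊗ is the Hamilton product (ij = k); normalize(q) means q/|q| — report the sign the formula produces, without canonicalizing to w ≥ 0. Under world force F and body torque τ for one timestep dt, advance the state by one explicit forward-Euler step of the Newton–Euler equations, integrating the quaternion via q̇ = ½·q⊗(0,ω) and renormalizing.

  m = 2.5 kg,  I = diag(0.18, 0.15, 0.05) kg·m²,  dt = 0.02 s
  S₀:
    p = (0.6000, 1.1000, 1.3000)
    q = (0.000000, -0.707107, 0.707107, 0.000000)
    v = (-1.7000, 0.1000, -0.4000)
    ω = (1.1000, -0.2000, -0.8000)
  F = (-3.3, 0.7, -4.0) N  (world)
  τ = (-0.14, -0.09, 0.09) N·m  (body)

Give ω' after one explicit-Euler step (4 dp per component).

ω' = (1.0862, -0.1967, -0.7666)

gyro term ω×Iω = (-0.0160, -0.1144, 0.0066)
α = I⁻¹(τ − ω×Iω) = (-0.6889, 0.1627, 1.6680)
ω + α·dt = (1.0862, -0.1967, -0.7666)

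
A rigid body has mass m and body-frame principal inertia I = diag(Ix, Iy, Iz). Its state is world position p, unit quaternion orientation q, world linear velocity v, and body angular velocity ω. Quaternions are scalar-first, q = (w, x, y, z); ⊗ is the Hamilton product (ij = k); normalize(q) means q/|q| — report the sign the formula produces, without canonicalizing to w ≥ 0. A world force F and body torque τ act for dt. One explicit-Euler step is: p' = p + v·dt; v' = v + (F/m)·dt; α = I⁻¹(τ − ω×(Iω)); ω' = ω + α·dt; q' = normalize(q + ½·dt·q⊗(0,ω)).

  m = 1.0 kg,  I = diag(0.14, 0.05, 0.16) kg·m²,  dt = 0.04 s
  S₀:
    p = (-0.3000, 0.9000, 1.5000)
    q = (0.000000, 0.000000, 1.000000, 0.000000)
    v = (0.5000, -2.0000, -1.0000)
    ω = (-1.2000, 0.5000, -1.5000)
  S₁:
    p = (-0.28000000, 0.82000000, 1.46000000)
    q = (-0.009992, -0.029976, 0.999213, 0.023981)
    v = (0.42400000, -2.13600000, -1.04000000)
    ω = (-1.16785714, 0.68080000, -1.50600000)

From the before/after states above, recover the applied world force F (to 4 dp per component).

F = (-1.9000, -3.4000, -1.0000)

Δv = v₁−v₀ = (-0.07600000, -0.13600000, -0.04000000)
applied force F = (-1.9000, -3.4000, -1.0000)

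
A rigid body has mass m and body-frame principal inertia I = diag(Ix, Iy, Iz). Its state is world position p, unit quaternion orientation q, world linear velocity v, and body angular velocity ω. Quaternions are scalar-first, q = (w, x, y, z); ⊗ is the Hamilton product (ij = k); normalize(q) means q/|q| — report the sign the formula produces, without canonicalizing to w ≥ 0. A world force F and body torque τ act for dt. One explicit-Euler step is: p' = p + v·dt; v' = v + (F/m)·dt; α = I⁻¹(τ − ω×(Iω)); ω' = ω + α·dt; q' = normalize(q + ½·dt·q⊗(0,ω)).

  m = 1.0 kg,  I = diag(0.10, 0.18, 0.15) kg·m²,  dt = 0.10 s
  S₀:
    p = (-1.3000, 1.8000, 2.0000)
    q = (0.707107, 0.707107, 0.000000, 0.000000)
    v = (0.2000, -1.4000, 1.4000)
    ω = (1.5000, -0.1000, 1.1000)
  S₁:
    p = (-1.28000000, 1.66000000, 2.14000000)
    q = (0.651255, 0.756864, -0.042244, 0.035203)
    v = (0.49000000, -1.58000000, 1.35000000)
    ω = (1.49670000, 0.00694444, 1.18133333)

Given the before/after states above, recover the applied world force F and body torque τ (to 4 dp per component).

ω₁ − ω₀ = (-0.00330000, 0.10694444, 0.08133333)
precession coupling = (0.0033, -0.0825, -0.0120)
I·α + gyro = (0.0000, 0.1100, 0.1100)
velocity change Δv = (0.29000000, -0.18000000, -0.05000000)
applied force F = (2.9000, -1.8000, -0.5000)

F = (2.9000, -1.8000, -0.5000)
τ = (0.0000, 0.1100, 0.1100)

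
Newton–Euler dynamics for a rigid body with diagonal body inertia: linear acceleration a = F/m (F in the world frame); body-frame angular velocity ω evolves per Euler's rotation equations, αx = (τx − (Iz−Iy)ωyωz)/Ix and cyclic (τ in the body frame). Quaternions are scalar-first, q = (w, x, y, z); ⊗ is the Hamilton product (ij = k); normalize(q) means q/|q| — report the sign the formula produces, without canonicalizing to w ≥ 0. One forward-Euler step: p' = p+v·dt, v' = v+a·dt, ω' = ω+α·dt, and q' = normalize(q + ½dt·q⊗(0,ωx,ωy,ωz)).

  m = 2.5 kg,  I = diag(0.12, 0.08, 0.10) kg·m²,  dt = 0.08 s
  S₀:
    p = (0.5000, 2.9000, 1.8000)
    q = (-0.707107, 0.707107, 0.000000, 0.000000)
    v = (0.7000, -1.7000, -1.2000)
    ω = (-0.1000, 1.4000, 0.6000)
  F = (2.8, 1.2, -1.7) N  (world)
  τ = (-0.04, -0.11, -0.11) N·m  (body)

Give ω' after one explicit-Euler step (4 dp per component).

precession coupling ω×(Iω) = (0.0168, -0.0012, 0.0056)
(τ − ω×Iω)/I = (-0.4733, -1.3600, -1.1560)
new body rate ω' = (-0.1379, 1.2912, 0.5075)

ω' = (-0.1379, 1.2912, 0.5075)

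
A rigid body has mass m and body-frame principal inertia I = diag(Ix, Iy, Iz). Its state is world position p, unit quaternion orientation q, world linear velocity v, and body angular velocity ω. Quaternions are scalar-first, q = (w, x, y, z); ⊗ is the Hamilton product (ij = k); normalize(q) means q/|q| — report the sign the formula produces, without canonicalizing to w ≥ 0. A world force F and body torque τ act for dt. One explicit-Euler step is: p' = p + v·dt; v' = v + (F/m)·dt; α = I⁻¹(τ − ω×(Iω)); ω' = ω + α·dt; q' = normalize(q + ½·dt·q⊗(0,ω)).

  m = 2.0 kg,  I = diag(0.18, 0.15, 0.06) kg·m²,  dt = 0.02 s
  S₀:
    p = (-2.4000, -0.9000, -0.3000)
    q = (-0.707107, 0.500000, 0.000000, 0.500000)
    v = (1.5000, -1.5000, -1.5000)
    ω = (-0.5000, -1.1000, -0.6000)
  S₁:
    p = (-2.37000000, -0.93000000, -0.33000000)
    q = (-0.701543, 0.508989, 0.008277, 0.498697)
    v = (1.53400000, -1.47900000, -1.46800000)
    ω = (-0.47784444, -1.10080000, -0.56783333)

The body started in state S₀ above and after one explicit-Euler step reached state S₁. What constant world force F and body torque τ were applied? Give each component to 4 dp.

F = (3.4000, 2.1000, 3.2000)
τ = (0.1400, 0.0300, 0.0800)

rate change Δω = (0.02215556, -0.00080000, 0.03216667)
applied torque τ = (0.1400, 0.0300, 0.0800)
velocity change Δv = (0.03400000, 0.02100000, 0.03200000)
applied force F = (3.4000, 2.1000, 3.2000)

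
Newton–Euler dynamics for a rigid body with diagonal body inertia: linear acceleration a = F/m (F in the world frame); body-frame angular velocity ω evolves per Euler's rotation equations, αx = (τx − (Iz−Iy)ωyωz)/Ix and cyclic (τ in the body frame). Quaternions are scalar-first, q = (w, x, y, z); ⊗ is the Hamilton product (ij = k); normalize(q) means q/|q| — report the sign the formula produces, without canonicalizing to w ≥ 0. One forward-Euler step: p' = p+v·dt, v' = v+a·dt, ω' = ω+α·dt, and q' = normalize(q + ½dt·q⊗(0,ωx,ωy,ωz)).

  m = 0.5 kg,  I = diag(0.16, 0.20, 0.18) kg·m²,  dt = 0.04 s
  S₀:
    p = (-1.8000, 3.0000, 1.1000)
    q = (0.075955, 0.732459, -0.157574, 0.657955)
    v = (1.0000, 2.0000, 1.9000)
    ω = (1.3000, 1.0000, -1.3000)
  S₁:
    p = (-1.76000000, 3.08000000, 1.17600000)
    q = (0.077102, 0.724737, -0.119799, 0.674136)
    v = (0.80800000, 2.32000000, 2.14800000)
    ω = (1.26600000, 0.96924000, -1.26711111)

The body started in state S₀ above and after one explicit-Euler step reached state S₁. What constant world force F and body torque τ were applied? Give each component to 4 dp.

ω₁ − ω₀ = (-0.03400000, -0.03076000, 0.03288889)
applied torque τ = (-0.1100, -0.1200, 0.2000)
velocity change Δv = (-0.19200000, 0.32000000, 0.24800000)
applied force F = (-2.4000, 4.0000, 3.1000)

F = (-2.4000, 4.0000, 3.1000)
τ = (-0.1100, -0.1200, 0.2000)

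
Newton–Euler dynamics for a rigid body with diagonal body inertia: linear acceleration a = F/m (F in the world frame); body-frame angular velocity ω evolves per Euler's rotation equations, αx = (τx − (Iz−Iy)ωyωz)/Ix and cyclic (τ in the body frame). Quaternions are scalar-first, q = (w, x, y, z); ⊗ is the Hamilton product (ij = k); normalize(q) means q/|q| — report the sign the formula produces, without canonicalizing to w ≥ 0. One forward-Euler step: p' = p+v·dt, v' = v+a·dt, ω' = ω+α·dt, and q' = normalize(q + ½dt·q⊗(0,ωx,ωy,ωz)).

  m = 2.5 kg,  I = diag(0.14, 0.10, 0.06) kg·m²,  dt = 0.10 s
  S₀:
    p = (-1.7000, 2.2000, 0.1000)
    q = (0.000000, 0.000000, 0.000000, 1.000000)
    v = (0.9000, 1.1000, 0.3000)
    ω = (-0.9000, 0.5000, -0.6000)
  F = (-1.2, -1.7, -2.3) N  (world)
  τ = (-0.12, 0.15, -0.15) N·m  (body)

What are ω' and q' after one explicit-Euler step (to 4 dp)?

α = I⁻¹(τ − ω×Iω) = (-0.9429, 1.0680, -2.8000)
new body rate ω' = (-0.9943, 0.6068, -0.8800)
q⊗(0,ω) = (0.6000000, -0.5000000, -0.9000000, 0.0000000)
q + ½dt·q⊗(0,ω), renormalized = (0.0299, -0.0250, -0.0449, 0.9982)

ω' = (-0.9943, 0.6068, -0.8800)
q' = (0.0299, -0.0250, -0.0449, 0.9982)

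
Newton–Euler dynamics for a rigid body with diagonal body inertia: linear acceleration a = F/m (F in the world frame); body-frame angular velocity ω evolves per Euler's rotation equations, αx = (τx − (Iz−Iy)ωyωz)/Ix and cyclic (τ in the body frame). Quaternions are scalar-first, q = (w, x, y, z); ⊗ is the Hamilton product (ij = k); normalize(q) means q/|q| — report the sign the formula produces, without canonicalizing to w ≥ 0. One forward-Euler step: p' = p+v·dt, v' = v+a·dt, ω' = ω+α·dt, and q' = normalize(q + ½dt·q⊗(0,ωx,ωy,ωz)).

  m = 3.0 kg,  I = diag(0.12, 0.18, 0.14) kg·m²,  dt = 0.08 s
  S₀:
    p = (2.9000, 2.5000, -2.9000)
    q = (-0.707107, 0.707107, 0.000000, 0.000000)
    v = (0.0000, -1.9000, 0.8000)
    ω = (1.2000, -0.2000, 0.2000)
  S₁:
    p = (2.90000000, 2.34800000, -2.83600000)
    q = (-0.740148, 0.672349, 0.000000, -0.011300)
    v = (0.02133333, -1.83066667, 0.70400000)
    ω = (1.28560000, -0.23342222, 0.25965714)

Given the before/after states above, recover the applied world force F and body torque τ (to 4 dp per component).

F = (0.8000, 2.6000, -3.6000)
τ = (0.1300, -0.0800, 0.0900)

v₁ − v₀ = (0.02133333, 0.06933333, -0.09600000)
m·(v₁−v₀)/dt = (0.8000, 2.6000, -3.6000)
ω₁ − ω₀ = (0.08560000, -0.03342222, 0.05965714)
τ = I·(Δω/dt) + ω₀×(Iω₀) = (0.1300, -0.0800, 0.0900)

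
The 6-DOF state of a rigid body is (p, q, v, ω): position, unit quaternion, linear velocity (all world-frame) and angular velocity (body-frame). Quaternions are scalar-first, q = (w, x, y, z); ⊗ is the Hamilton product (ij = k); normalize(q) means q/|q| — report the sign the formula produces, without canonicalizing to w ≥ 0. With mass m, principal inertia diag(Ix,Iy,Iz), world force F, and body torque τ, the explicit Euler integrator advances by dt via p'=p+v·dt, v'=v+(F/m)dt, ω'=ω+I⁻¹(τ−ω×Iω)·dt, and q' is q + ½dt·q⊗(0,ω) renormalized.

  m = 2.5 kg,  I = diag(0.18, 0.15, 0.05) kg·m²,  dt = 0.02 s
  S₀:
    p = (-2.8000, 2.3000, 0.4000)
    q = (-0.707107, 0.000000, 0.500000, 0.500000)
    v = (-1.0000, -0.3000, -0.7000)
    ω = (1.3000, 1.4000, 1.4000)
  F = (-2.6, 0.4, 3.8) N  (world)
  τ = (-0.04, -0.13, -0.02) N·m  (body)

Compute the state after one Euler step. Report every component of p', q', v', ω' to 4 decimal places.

linear accel F/m = (-1.0400, 0.1600, 1.5200)
new position p' = (-2.8200, 2.2940, 0.3860)
v' = v + a·dt = (-1.0208, -0.2968, -0.6696)
precession coupling ω×(Iω) = (-0.1960, 0.2366, -0.0546)
angular accel α = (0.8667, -2.4440, 0.6920)
ω + α·dt = (1.3173, 1.3511, 1.4138)
Hamilton product q⊗(0,ω) = (-1.4000000, -0.9192391, -0.3399498, -1.6399498)
q' = normalize(q + ½dt·q⊗(0,ω)) = (-0.7209, -0.0092, 0.4965, 0.4835)

p' = (-2.8200, 2.2940, 0.3860)
q' = (-0.7209, -0.0092, 0.4965, 0.4835)
v' = (-1.0208, -0.2968, -0.6696)
ω' = (1.3173, 1.3511, 1.4138)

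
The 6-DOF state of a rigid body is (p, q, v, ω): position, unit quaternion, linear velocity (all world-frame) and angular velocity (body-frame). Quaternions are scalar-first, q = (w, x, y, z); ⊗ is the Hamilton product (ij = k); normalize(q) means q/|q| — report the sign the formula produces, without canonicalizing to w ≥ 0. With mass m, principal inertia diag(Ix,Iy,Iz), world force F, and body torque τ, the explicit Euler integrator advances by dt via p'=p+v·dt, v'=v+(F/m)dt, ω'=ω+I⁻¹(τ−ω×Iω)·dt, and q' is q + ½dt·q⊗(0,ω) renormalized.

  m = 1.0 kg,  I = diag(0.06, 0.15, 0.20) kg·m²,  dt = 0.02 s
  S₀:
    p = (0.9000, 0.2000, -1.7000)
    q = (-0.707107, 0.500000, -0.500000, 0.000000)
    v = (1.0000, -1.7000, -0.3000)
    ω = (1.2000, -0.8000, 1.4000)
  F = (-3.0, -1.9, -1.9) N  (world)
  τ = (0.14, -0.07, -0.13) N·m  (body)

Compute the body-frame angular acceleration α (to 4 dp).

gyro term ω×Iω = (-0.0560, -0.2352, -0.0864)
(τ − ω×Iω)/I = (3.2667, 1.1013, -0.2180)

α = (3.2667, 1.1013, -0.2180)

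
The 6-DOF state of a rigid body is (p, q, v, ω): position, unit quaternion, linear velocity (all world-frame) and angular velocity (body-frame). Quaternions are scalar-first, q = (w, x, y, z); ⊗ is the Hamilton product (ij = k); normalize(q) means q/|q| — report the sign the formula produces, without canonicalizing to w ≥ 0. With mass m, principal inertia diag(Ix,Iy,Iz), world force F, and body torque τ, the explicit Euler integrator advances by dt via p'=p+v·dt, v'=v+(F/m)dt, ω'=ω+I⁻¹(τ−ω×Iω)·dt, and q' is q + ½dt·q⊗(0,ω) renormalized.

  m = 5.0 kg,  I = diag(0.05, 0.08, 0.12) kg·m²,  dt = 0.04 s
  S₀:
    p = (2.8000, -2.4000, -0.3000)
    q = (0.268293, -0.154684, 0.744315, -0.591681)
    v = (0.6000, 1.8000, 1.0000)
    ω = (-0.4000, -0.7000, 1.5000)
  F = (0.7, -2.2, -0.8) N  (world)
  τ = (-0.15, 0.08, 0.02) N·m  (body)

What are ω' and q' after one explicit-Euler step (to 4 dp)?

ω' = (-0.4864, -0.6810, 1.5039)
q' = (0.2951, -0.1427, 0.7495, -0.5752)

precession coupling ω×(Iω) = (-0.0420, 0.0420, 0.0084)
(τ − ω×Iω)/I = (-2.1600, 0.4750, 0.0967)
ω' = ω + α·dt = (-0.4864, -0.6810, 1.5039)
2q̇ = q⊗(0,ω) = (1.3466684, 0.5949786, 0.2808933, 0.8084443)
q + ½dt·q⊗(0,ω), renormalized = (0.2951, -0.1427, 0.7495, -0.5752)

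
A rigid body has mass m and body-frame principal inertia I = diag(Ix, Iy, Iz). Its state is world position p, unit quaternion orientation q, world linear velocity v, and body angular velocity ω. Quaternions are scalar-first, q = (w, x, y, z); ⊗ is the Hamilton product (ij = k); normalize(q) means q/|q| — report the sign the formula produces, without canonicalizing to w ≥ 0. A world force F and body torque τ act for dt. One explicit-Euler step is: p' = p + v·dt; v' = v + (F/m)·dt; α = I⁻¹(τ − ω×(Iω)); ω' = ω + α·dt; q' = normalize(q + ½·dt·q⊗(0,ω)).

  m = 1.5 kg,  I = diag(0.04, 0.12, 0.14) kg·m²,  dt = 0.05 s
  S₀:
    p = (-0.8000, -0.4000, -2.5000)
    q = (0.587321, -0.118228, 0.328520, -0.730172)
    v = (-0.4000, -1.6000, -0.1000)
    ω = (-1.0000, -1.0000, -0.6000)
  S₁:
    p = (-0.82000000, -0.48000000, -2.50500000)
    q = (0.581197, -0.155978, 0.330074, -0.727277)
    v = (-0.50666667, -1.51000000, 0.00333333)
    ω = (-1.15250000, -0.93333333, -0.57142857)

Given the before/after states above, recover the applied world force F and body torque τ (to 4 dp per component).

ω₁ − ω₀ = (-0.15250000, 0.06666667, 0.02857143)
applied torque τ = (-0.1100, 0.1000, 0.1600)
Δv = v₁−v₀ = (-0.10666667, 0.09000000, 0.10333333)
applied force F = (-3.2000, 2.7000, 3.1000)

F = (-3.2000, 2.7000, 3.1000)
τ = (-0.1100, 0.1000, 0.1600)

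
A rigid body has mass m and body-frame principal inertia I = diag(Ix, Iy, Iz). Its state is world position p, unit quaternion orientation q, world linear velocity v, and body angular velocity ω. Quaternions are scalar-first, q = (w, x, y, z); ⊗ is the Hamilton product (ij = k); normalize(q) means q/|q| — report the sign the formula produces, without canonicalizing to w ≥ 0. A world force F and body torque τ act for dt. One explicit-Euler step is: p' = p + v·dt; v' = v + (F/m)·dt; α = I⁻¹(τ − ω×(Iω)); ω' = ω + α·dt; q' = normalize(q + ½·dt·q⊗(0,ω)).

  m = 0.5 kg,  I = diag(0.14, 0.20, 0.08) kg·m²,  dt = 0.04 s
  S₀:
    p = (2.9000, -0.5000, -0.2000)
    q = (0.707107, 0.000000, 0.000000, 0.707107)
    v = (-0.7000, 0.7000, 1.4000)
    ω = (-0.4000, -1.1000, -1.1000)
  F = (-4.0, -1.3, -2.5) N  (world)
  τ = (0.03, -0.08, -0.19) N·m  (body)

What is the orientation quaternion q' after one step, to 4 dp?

q' = (0.7223, 0.0099, -0.0212, 0.6912)

2q̇ = q⊗(0,ω) = (0.7778177, 0.4949749, -1.0606605, -0.7778177)
updated quaternion q' = (0.7223, 0.0099, -0.0212, 0.6912)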